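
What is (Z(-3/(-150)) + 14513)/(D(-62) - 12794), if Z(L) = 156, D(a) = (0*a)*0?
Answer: -14669/12794 ≈ -1.1466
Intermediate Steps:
D(a) = 0 (D(a) = 0*0 = 0)
(Z(-3/(-150)) + 14513)/(D(-62) - 12794) = (156 + 14513)/(0 - 12794) = 14669/(-12794) = 14669*(-1/12794) = -14669/12794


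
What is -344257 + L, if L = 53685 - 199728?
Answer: -490300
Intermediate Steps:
L = -146043
-344257 + L = -344257 - 146043 = -490300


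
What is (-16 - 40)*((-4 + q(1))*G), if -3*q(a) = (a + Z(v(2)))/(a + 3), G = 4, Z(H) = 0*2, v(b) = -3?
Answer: 2744/3 ≈ 914.67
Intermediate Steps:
Z(H) = 0
q(a) = -a/(3*(3 + a)) (q(a) = -(a + 0)/(3*(a + 3)) = -a/(3*(3 + a)))
(-16 - 40)*((-4 + q(1))*G) = (-16 - 40)*((-4 - 1*1/(9 + 3*1))*4) = -56*(-4 - 1*1/(9 + 3))*4 = -56*(-4 - 1*1/12)*4 = -56*(-4 - 1*1*1/12)*4 = -56*(-4 - 1/12)*4 = -(-686)*4/3 = -56*(-49/3) = 2744/3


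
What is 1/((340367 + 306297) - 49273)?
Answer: 1/597391 ≈ 1.6739e-6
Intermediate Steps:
1/((340367 + 306297) - 49273) = 1/(646664 - 49273) = 1/597391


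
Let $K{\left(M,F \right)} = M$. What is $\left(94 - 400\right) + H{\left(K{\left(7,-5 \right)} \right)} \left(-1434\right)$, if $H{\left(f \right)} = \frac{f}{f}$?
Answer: $-1740$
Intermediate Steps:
$H{\left(f \right)} = 1$
$\left(94 - 400\right) + H{\left(K{\left(7,-5 \right)} \right)} \left(-1434\right) = \left(94 - 400\right) + 1 \left(-1434\right) = -306 - 1434 = -1740$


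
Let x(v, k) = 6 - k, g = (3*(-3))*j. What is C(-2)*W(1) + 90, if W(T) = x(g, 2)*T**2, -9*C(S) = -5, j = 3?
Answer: 830/9 ≈ 92.222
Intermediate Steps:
g = -27 (g = (3*(-3))*3 = -9*3 = -27)
C(S) = 5/9 (C(S) = -1/9*(-5) = 5/9)
W(T) = 4*T**2 (W(T) = (6 - 1*2)*T**2 = (6 - 2)*T**2 = 4*T**2)
C(-2)*W(1) + 90 = 5*(4*1**2)/9 + 90 = 5*(4*1)/9 + 90 = (5/9)*4 + 90 = 20/9 + 90 = 830/9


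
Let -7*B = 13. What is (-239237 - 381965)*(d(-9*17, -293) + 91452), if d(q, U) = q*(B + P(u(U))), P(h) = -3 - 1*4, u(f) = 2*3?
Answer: -403563879300/7 ≈ -5.7652e+10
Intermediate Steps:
B = -13/7 (B = -1/7*13 = -13/7 ≈ -1.8571)
u(f) = 6
P(h) = -7 (P(h) = -3 - 4 = -7)
d(q, U) = -62*q/7 (d(q, U) = q*(-13/7 - 7) = q*(-62/7) = -62*q/7)
(-239237 - 381965)*(d(-9*17, -293) + 91452) = (-239237 - 381965)*(-(-558)*17/7 + 91452) = -621202*(-62/7*(-153) + 91452) = -621202*(9486/7 + 91452) = -621202*649650/7 = -403563879300/7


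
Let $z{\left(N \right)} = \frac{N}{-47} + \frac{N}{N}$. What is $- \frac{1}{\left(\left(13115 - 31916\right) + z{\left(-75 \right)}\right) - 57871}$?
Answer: $\frac{47}{3603462} \approx 1.3043 \cdot 10^{-5}$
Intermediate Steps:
$z{\left(N \right)} = 1 - \frac{N}{47}$ ($z{\left(N \right)} = N \left(- \frac{1}{47}\right) + 1 = - \frac{N}{47} + 1 = 1 - \frac{N}{47}$)
$- \frac{1}{\left(\left(13115 - 31916\right) + z{\left(-75 \right)}\right) - 57871} = - \frac{1}{\left(\left(13115 - 31916\right) + \left(1 - - \frac{75}{47}\right)\right) - 57871} = - \frac{1}{\left(-18801 + \left(1 + \frac{75}{47}\right)\right) - 57871} = - \frac{1}{\left(-18801 + \frac{122}{47}\right) - 57871} = - \frac{1}{- \frac{883525}{47} - 57871} = - \frac{1}{- \frac{3603462}{47}} = \left(-1\right) \left(- \frac{47}{3603462}\right) = \frac{47}{3603462}$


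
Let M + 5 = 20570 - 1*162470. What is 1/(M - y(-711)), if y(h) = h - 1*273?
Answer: -1/140921 ≈ -7.0962e-6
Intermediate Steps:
y(h) = -273 + h (y(h) = h - 273 = -273 + h)
M = -141905 (M = -5 + (20570 - 1*162470) = -5 + (20570 - 162470) = -5 - 141900 = -141905)
1/(M - y(-711)) = 1/(-141905 - (-273 - 711)) = 1/(-141905 - 1*(-984)) = 1/(-141905 + 984) = 1/(-140921) = -1/140921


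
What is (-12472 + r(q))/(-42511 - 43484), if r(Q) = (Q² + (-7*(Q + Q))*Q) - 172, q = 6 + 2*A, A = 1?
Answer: 4492/28665 ≈ 0.15671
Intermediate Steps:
q = 8 (q = 6 + 2*1 = 6 + 2 = 8)
r(Q) = -172 - 13*Q² (r(Q) = (Q² + (-14*Q)*Q) - 172 = (Q² - 14*Q²) - 172 = -13*Q² - 172 = -172 - 13*Q²)
(-12472 + r(q))/(-42511 - 43484) = (-12472 + (-172 - 13*8²))/(-42511 - 43484) = (-12472 + (-172 - 13*64))/(-85995) = (-12472 + (-172 - 832))*(-1/85995) = (-12472 - 1004)*(-1/85995) = -13476*(-1/85995) = 4492/28665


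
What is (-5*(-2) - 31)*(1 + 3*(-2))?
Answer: 105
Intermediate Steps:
(-5*(-2) - 31)*(1 + 3*(-2)) = (10 - 31)*(1 - 6) = -21*(-5) = 105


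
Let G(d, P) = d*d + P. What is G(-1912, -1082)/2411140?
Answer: 1827331/1205570 ≈ 1.5157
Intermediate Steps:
G(d, P) = P + d² (G(d, P) = d² + P = P + d²)
G(-1912, -1082)/2411140 = (-1082 + (-1912)²)/2411140 = (-1082 + 3655744)*(1/2411140) = 3654662*(1/2411140) = 1827331/1205570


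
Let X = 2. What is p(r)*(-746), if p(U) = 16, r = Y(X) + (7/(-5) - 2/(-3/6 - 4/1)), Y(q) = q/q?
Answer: -11936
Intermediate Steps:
Y(q) = 1
r = 2/45 (r = 1 + (7/(-5) - 2/(-3/6 - 4/1)) = 1 + (7*(-1/5) - 2/(-3*1/6 - 4*1)) = 1 + (-7/5 - 2/(-1/2 - 4)) = 1 + (-7/5 - 2/(-9/2)) = 1 + (-7/5 - 2*(-2/9)) = 1 + (-7/5 + 4/9) = 1 - 43/45 = 2/45 ≈ 0.044444)
p(r)*(-746) = 16*(-746) = -11936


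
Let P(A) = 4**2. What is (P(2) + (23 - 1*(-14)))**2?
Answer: 2809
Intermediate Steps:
P(A) = 16
(P(2) + (23 - 1*(-14)))**2 = (16 + (23 - 1*(-14)))**2 = (16 + (23 + 14))**2 = (16 + 37)**2 = 53**2 = 2809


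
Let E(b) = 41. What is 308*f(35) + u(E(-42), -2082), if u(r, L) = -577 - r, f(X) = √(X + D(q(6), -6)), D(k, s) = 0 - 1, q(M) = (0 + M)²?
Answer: -618 + 308*√34 ≈ 1177.9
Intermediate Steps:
q(M) = M²
D(k, s) = -1
f(X) = √(-1 + X) (f(X) = √(X - 1) = √(-1 + X))
308*f(35) + u(E(-42), -2082) = 308*√(-1 + 35) + (-577 - 1*41) = 308*√34 + (-577 - 41) = 308*√34 - 618 = -618 + 308*√34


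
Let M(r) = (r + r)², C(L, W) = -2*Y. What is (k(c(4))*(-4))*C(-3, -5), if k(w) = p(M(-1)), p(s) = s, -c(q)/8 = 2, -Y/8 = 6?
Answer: -1536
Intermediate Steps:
Y = -48 (Y = -8*6 = -48)
c(q) = -16 (c(q) = -8*2 = -16)
C(L, W) = 96 (C(L, W) = -2*(-48) = 96)
M(r) = 4*r² (M(r) = (2*r)² = 4*r²)
k(w) = 4 (k(w) = 4*(-1)² = 4*1 = 4)
(k(c(4))*(-4))*C(-3, -5) = (4*(-4))*96 = -16*96 = -1536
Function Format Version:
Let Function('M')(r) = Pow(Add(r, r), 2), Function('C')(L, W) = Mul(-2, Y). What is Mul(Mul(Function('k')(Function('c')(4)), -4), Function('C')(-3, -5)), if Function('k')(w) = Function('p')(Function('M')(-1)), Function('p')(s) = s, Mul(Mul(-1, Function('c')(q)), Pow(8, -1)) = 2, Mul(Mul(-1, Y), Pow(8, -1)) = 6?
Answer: -1536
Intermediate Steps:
Y = -48 (Y = Mul(-8, 6) = -48)
Function('c')(q) = -16 (Function('c')(q) = Mul(-8, 2) = -16)
Function('C')(L, W) = 96 (Function('C')(L, W) = Mul(-2, -48) = 96)
Function('M')(r) = Mul(4, Pow(r, 2)) (Function('M')(r) = Pow(Mul(2, r), 2) = Mul(4, Pow(r, 2)))
Function('k')(w) = 4 (Function('k')(w) = Mul(4, Pow(-1, 2)) = Mul(4, 1) = 4)
Mul(Mul(Function('k')(Function('c')(4)), -4), Function('C')(-3, -5)) = Mul(Mul(4, -4), 96) = Mul(-16, 96) = -1536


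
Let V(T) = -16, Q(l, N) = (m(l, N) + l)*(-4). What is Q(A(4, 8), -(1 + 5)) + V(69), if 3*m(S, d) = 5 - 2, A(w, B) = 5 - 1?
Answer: -36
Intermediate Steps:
A(w, B) = 4
m(S, d) = 1 (m(S, d) = (5 - 2)/3 = (⅓)*3 = 1)
Q(l, N) = -4 - 4*l (Q(l, N) = (1 + l)*(-4) = -4 - 4*l)
Q(A(4, 8), -(1 + 5)) + V(69) = (-4 - 4*4) - 16 = (-4 - 16) - 16 = -20 - 16 = -36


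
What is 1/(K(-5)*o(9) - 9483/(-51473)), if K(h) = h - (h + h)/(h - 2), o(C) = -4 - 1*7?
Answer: 360311/25545516 ≈ 0.014105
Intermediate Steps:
o(C) = -11 (o(C) = -4 - 7 = -11)
K(h) = h - 2*h/(-2 + h)
1/(K(-5)*o(9) - 9483/(-51473)) = 1/(-5*(-4 - 5)/(-2 - 5)*(-11) - 9483/(-51473)) = 1/(-5*(-9)/(-7)*(-11) - 9483*(-1/51473)) = 1/(-5*(-1/7)*(-9)*(-11) + 9483/51473) = 1/(-45/7*(-11) + 9483/51473) = 1/(495/7 + 9483/51473) = 1/(25545516/360311) = 360311/25545516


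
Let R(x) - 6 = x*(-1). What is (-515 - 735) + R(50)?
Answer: -1294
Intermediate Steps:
R(x) = 6 - x (R(x) = 6 + x*(-1) = 6 - x)
(-515 - 735) + R(50) = (-515 - 735) + (6 - 1*50) = -1250 + (6 - 50) = -1250 - 44 = -1294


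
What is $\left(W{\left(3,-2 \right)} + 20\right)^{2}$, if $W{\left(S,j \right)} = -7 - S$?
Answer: $100$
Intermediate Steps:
$\left(W{\left(3,-2 \right)} + 20\right)^{2} = \left(\left(-7 - 3\right) + 20\right)^{2} = \left(-10 + 20\right)^{2} = 10^{2} = 100$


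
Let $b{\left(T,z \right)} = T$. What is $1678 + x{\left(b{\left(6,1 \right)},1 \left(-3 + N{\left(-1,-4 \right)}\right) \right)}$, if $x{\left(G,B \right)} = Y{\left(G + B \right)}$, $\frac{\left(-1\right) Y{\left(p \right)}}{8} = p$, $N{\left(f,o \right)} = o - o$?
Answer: $1654$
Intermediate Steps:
$N{\left(f,o \right)} = 0$
$Y{\left(p \right)} = - 8 p$
$x{\left(G,B \right)} = - 8 B - 8 G$ ($x{\left(G,B \right)} = - 8 \left(G + B\right) = - 8 \left(B + G\right) = - 8 B - 8 G$)
$1678 + x{\left(b{\left(6,1 \right)},1 \left(-3 + N{\left(-1,-4 \right)}\right) \right)} = 1678 - \left(48 + 8 \cdot 1 \left(-3 + 0\right)\right) = 1678 - \left(48 + 8 \cdot 1 \left(-3\right)\right) = 1678 - 24 = 1654$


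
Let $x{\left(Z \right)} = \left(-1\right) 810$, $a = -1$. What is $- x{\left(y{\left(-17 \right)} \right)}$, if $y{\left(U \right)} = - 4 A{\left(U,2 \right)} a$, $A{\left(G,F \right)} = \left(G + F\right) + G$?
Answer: $810$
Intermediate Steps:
$A{\left(G,F \right)} = F + 2 G$ ($A{\left(G,F \right)} = \left(F + G\right) + G = F + 2 G$)
$y{\left(U \right)} = 8 + 8 U$ ($y{\left(U \right)} = - 4 \left(2 + 2 U\right) \left(-1\right) = \left(-8 - 8 U\right) \left(-1\right) = 8 + 8 U$)
$x{\left(Z \right)} = -810$
$- x{\left(y{\left(-17 \right)} \right)} = \left(-1\right) \left(-810\right) = 810$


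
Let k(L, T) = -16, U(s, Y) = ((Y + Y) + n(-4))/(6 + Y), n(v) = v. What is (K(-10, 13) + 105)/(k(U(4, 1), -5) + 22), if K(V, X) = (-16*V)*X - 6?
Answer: 2179/6 ≈ 363.17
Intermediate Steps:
U(s, Y) = (-4 + 2*Y)/(6 + Y) (U(s, Y) = ((Y + Y) - 4)/(6 + Y) = (2*Y - 4)/(6 + Y) = (-4 + 2*Y)/(6 + Y))
K(V, X) = -6 - 16*V*X (K(V, X) = -16*V*X - 6 = -6 - 16*V*X)
(K(-10, 13) + 105)/(k(U(4, 1), -5) + 22) = ((-6 - 16*(-10)*13) + 105)/(-16 + 22) = ((-6 + 2080) + 105)/6 = (2074 + 105)*(⅙) = 2179*(⅙) = 2179/6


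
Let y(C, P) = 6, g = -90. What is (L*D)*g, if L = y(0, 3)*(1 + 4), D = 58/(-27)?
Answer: 5800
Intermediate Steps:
D = -58/27 (D = 58*(-1/27) = -58/27 ≈ -2.1481)
L = 30 (L = 6*(1 + 4) = 6*5 = 30)
(L*D)*g = (30*(-58/27))*(-90) = -580/9*(-90) = 5800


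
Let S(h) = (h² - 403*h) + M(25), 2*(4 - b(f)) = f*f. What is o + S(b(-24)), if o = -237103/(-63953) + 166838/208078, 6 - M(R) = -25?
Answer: 1298408056676537/6653606167 ≈ 1.9514e+5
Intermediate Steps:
M(R) = 31 (M(R) = 6 - 1*(-25) = 6 + 25 = 31)
b(f) = 4 - f²/2 (b(f) = 4 - f*f/2 = 4 - f²/2)
S(h) = 31 + h² - 403*h (S(h) = (h² - 403*h) + 31 = 31 + h² - 403*h)
o = 30002854324/6653606167 (o = -237103*(-1/63953) + 166838*(1/208078) = 237103/63953 + 83419/104039 = 30002854324/6653606167 ≈ 4.5093)
o + S(b(-24)) = 30002854324/6653606167 + (31 + (4 - ½*(-24)²)² - 403*(4 - ½*(-24)²)) = 30002854324/6653606167 + (31 + (4 - ½*576)² - 403*(4 - ½*576)) = 30002854324/6653606167 + (31 + (4 - 288)² - 403*(4 - 288)) = 30002854324/6653606167 + (31 + (-284)² - 403*(-284)) = 30002854324/6653606167 + (31 + 80656 + 114452) = 30002854324/6653606167 + 195139 = 1298408056676537/6653606167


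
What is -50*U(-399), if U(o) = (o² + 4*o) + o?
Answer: -7860300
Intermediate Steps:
U(o) = o² + 5*o
-50*U(-399) = -(-19950)*(5 - 399) = -(-19950)*(-394) = -50*157206 = -7860300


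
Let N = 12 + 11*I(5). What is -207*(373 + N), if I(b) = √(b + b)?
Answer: -79695 - 2277*√10 ≈ -86896.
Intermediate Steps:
I(b) = √2*√b (I(b) = √(2*b) = √2*√b)
N = 12 + 11*√10 (N = 12 + 11*(√2*√5) = 12 + 11*√10 ≈ 46.785)
-207*(373 + N) = -207*(373 + (12 + 11*√10)) = -207*(385 + 11*√10) = -79695 - 2277*√10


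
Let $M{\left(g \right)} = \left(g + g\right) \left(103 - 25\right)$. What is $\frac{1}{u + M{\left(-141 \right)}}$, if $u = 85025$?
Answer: $\frac{1}{63029} \approx 1.5866 \cdot 10^{-5}$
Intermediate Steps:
$M{\left(g \right)} = 156 g$ ($M{\left(g \right)} = 2 g 78 = 156 g$)
$\frac{1}{u + M{\left(-141 \right)}} = \frac{1}{85025 + 156 \left(-141\right)} = \frac{1}{85025 - 21996} = \frac{1}{63029}$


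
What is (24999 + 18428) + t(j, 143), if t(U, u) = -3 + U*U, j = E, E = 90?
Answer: 51524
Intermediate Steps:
j = 90
t(U, u) = -3 + U**2
(24999 + 18428) + t(j, 143) = (24999 + 18428) + (-3 + 90**2) = 43427 + (-3 + 8100) = 43427 + 8097 = 51524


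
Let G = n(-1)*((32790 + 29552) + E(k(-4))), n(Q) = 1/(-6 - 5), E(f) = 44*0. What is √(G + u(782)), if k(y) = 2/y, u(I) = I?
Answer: 2*I*√147785/11 ≈ 69.896*I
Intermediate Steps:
E(f) = 0
n(Q) = -1/11 (n(Q) = 1/(-11) = -1/11)
G = -62342/11 (G = -((32790 + 29552) + 0)/11 = -(62342 + 0)/11 = -1/11*62342 = -62342/11 ≈ -5667.5)
√(G + u(782)) = √(-62342/11 + 782) = √(-53740/11) = 2*I*√147785/11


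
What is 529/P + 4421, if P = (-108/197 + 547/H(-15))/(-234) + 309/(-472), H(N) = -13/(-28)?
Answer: 3481118152325/804327961 ≈ 4328.0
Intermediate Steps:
H(N) = 13/28 (H(N) = -13*(-1/28) = 13/28)
P = -804327961/141428664 (P = (-108/197 + 547/(13/28))/(-234) + 309/(-472) = (-108*1/197 + 547*(28/13))*(-1/234) + 309*(-1/472) = (-108/197 + 15316/13)*(-1/234) - 309/472 = (3015848/2561)*(-1/234) - 309/472 = -1507924/299637 - 309/472 = -804327961/141428664 ≈ -5.6872)
529/P + 4421 = 529/(-804327961/141428664) + 4421 = 529*(-141428664/804327961) + 4421 = -74815763256/804327961 + 4421 = 3481118152325/804327961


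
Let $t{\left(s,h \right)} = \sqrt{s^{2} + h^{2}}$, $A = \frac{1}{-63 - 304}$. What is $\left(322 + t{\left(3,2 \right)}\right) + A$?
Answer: $\frac{118173}{367} + \sqrt{13} \approx 325.6$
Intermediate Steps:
$A = - \frac{1}{367}$ ($A = \frac{1}{-367} = - \frac{1}{367} \approx -0.0027248$)
$t{\left(s,h \right)} = \sqrt{h^{2} + s^{2}}$
$\left(322 + t{\left(3,2 \right)}\right) + A = \left(322 + \sqrt{2^{2} + 3^{2}}\right) - \frac{1}{367} = \left(322 + \sqrt{4 + 9}\right) - \frac{1}{367} = \left(322 + \sqrt{13}\right) - \frac{1}{367} = \frac{118173}{367} + \sqrt{13}$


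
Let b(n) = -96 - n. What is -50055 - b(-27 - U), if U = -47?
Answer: -49939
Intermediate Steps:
-50055 - b(-27 - U) = -50055 - (-96 - (-27 - 1*(-47))) = -50055 - (-96 - (-27 + 47)) = -50055 - (-96 - 1*20) = -50055 - (-96 - 20) = -50055 - 1*(-116) = -50055 + 116 = -49939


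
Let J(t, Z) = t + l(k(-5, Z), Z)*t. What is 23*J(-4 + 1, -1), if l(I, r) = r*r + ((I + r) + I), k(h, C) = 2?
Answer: -345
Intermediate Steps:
l(I, r) = r + r**2 + 2*I (l(I, r) = r**2 + (r + 2*I) = r + r**2 + 2*I)
J(t, Z) = t + t*(4 + Z + Z**2) (J(t, Z) = t + (Z + Z**2 + 2*2)*t = t + (Z + Z**2 + 4)*t = t + (4 + Z + Z**2)*t = t + t*(4 + Z + Z**2))
23*J(-4 + 1, -1) = 23*((-4 + 1)*(5 - 1 + (-1)**2)) = 23*(-3*(5 - 1 + 1)) = 23*(-3*5) = 23*(-15) = -345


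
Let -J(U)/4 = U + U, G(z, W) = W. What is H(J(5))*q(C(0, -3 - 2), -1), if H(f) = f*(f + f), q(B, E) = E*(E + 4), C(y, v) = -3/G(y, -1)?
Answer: -9600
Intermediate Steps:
C(y, v) = 3 (C(y, v) = -3/(-1) = -3*(-1) = 3)
J(U) = -8*U (J(U) = -4*(U + U) = -8*U)
q(B, E) = E*(4 + E)
H(f) = 2*f² (H(f) = f*(2*f) = 2*f²)
H(J(5))*q(C(0, -3 - 2), -1) = (2*(-8*5)²)*(-(4 - 1)) = (2*(-40)²)*(-1*3) = (2*1600)*(-3) = 3200*(-3) = -9600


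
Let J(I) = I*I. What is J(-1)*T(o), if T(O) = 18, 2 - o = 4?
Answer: 18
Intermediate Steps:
o = -2 (o = 2 - 1*4 = 2 - 4 = -2)
J(I) = I**2
J(-1)*T(o) = (-1)**2*18 = 1*18 = 18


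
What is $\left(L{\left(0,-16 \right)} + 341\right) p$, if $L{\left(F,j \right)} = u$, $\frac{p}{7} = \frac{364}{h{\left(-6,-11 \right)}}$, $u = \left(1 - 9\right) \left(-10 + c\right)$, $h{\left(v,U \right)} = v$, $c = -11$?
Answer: $- \frac{648466}{3} \approx -2.1616 \cdot 10^{5}$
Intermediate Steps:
$u = 168$ ($u = \left(1 - 9\right) \left(-10 - 11\right) = \left(-8\right) \left(-21\right) = 168$)
$p = - \frac{1274}{3}$ ($p = 7 \frac{364}{-6} = 7 \cdot 364 \left(- \frac{1}{6}\right) = 7 \left(- \frac{182}{3}\right) = - \frac{1274}{3} \approx -424.67$)
$L{\left(F,j \right)} = 168$
$\left(L{\left(0,-16 \right)} + 341\right) p = \left(168 + 341\right) \left(- \frac{1274}{3}\right) = 509 \left(- \frac{1274}{3}\right) = - \frac{648466}{3}$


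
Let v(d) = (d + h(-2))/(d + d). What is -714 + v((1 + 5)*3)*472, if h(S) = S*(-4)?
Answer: -3358/9 ≈ -373.11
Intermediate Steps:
h(S) = -4*S
v(d) = (8 + d)/(2*d) (v(d) = (d - 4*(-2))/(d + d) = (d + 8)/((2*d)) = (8 + d)*(1/(2*d)) = (8 + d)/(2*d))
-714 + v((1 + 5)*3)*472 = -714 + ((8 + (1 + 5)*3)/(2*(((1 + 5)*3))))*472 = -714 + ((8 + 6*3)/(2*((6*3))))*472 = -714 + ((½)*(8 + 18)/18)*472 = -714 + ((½)*(1/18)*26)*472 = -714 + (13/18)*472 = -714 + 3068/9 = -3358/9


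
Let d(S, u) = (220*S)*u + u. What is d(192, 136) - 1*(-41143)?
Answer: 5785919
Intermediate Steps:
d(S, u) = u + 220*S*u (d(S, u) = 220*S*u + u = u + 220*S*u)
d(192, 136) - 1*(-41143) = 136*(1 + 220*192) - 1*(-41143) = 136*(1 + 42240) + 41143 = 136*42241 + 41143 = 5744776 + 41143 = 5785919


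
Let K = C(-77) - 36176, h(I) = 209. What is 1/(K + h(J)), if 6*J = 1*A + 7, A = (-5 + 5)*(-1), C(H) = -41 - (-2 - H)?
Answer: -1/36083 ≈ -2.7714e-5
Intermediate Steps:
C(H) = -39 + H (C(H) = -41 + (2 + H) = -39 + H)
A = 0 (A = 0*(-1) = 0)
J = 7/6 (J = (1*0 + 7)/6 = (0 + 7)/6 = (⅙)*7 = 7/6 ≈ 1.1667)
K = -36292 (K = (-39 - 77) - 36176 = -116 - 36176 = -36292)
1/(K + h(J)) = 1/(-36292 + 209) = 1/(-36083) = -1/36083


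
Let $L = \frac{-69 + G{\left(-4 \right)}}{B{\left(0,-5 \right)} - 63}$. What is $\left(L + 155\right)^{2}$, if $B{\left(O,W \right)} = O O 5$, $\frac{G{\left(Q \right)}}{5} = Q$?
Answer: $\frac{97101316}{3969} \approx 24465.0$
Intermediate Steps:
$G{\left(Q \right)} = 5 Q$
$B{\left(O,W \right)} = 5 O^{2}$ ($B{\left(O,W \right)} = O^{2} \cdot 5 = 5 O^{2}$)
$L = \frac{89}{63}$ ($L = \frac{-69 + 5 \left(-4\right)}{5 \cdot 0^{2} - 63} = \frac{-69 - 20}{5 \cdot 0 - 63} = - \frac{89}{0 - 63} = - \frac{89}{-63} = \left(-89\right) \left(- \frac{1}{63}\right) = \frac{89}{63} \approx 1.4127$)
$\left(L + 155\right)^{2} = \left(\frac{89}{63} + 155\right)^{2} = \left(\frac{9854}{63}\right)^{2} = \frac{97101316}{3969}$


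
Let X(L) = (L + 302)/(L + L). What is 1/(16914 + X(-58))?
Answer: 29/490445 ≈ 5.9130e-5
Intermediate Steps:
X(L) = (302 + L)/(2*L) (X(L) = (302 + L)/((2*L)) = (302 + L)*(1/(2*L)) = (302 + L)/(2*L))
1/(16914 + X(-58)) = 1/(16914 + (½)*(302 - 58)/(-58)) = 1/(16914 + (½)*(-1/58)*244) = 1/(16914 - 61/29) = 1/(490445/29) = 29/490445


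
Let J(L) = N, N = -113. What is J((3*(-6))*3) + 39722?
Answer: 39609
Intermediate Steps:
J(L) = -113
J((3*(-6))*3) + 39722 = -113 + 39722 = 39609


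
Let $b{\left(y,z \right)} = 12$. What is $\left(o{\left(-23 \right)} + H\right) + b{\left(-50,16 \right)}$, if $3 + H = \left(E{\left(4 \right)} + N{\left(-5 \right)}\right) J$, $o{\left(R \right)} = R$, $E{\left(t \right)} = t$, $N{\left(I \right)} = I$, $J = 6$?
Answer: $-20$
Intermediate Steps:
$H = -9$ ($H = -3 + \left(4 - 5\right) 6 = -3 - 6 = -9$)
$\left(o{\left(-23 \right)} + H\right) + b{\left(-50,16 \right)} = \left(-23 - 9\right) + 12 = -32 + 12 = -20$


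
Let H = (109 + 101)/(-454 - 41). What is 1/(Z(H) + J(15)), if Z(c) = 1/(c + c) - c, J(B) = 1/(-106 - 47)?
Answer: -47124/35855 ≈ -1.3143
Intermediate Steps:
H = -14/33 (H = 210/(-495) = 210*(-1/495) = -14/33 ≈ -0.42424)
J(B) = -1/153 (J(B) = 1/(-153) = -1/153)
Z(c) = 1/(2*c) - c
1/(Z(H) + J(15)) = 1/((1/(2*(-14/33)) - 1*(-14/33)) - 1/153) = 1/(((½)*(-33/14) + 14/33) - 1/153) = 1/((-33/28 + 14/33) - 1/153) = 1/(-697/924 - 1/153) = 1/(-35855/47124) = -47124/35855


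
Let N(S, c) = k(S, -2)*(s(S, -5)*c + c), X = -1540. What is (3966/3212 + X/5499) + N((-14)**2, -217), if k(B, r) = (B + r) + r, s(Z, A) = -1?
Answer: 8431277/8831394 ≈ 0.95469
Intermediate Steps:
k(B, r) = B + 2*r
N(S, c) = 0 (N(S, c) = (S + 2*(-2))*(-c + c) = (S - 4)*0 = (-4 + S)*0 = 0)
(3966/3212 + X/5499) + N((-14)**2, -217) = (3966/3212 - 1540/5499) + 0 = (3966*(1/3212) - 1540*1/5499) + 0 = (1983/1606 - 1540/5499) + 0 = 8431277/8831394 + 0 = 8431277/8831394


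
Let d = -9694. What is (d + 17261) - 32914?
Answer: -25347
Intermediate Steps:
(d + 17261) - 32914 = (-9694 + 17261) - 32914 = 7567 - 32914 = -25347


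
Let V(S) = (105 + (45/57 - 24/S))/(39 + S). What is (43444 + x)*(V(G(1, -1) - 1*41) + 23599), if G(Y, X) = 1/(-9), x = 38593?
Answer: 129019105635589/66785 ≈ 1.9319e+9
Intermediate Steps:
G(Y, X) = -1/9
V(S) = (2010/19 - 24/S)/(39 + S) (V(S) = (105 + (45*(1/57) - 24/S))/(39 + S) = (105 + (15/19 - 24/S))/(39 + S) = (2010/19 - 24/S)/(39 + S))
(43444 + x)*(V(G(1, -1) - 1*41) + 23599) = (43444 + 38593)*(6*(-76 + 335*(-1/9 - 1*41))/(19*(-1/9 - 1*41)*(39 + (-1/9 - 1*41))) + 23599) = 82037*(6*(-76 + 335*(-1/9 - 41))/(19*(-1/9 - 41)*(39 + (-1/9 - 41))) + 23599) = 82037*(6*(-76 + 335*(-370/9))/(19*(-370/9)*(39 - 370/9)) + 23599) = 82037*((6/19)*(-9/370)*(-76 - 123950/9)/(-19/9) + 23599) = 82037*((6/19)*(-9/370)*(-9/19)*(-124634/9) + 23599) = 82037*(-3365118/66785 + 23599) = 82037*(1572694097/66785) = 129019105635589/66785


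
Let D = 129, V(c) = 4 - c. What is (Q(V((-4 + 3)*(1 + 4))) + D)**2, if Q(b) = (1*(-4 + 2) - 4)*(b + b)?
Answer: 441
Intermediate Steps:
Q(b) = -12*b (Q(b) = (1*(-2) - 4)*(2*b) = (-2 - 4)*(2*b) = -12*b)
(Q(V((-4 + 3)*(1 + 4))) + D)**2 = (-12*(4 - (-4 + 3)*(1 + 4)) + 129)**2 = (-12*(4 - (-1)*5) + 129)**2 = (-12*(4 - 1*(-5)) + 129)**2 = (-12*(4 + 5) + 129)**2 = (-12*9 + 129)**2 = (-108 + 129)**2 = 21**2 = 441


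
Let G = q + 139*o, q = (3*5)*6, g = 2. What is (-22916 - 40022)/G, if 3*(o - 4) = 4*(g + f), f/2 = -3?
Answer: 94407/143 ≈ 660.19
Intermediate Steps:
f = -6 (f = 2*(-3) = -6)
q = 90 (q = 15*6 = 90)
o = -4/3 (o = 4 + (4*(2 - 6))/3 = 4 + (4*(-4))/3 = 4 + (⅓)*(-16) = 4 - 16/3 = -4/3 ≈ -1.3333)
G = -286/3 (G = 90 + 139*(-4/3) = 90 - 556/3 = -286/3 ≈ -95.333)
(-22916 - 40022)/G = (-22916 - 40022)/(-286/3) = -62938*(-3/286) = 94407/143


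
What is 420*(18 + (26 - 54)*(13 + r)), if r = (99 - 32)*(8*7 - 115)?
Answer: 46341960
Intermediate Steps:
r = -3953 (r = 67*(56 - 115) = 67*(-59) = -3953)
420*(18 + (26 - 54)*(13 + r)) = 420*(18 + (26 - 54)*(13 - 3953)) = 420*(18 - 28*(-3940)) = 420*(18 + 110320) = 420*110338 = 46341960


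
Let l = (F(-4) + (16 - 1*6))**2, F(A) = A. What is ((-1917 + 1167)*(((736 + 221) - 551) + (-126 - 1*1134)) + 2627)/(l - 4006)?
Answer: -643127/3970 ≈ -162.00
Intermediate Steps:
l = 36 (l = (-4 + (16 - 1*6))**2 = (-4 + (16 - 6))**2 = (-4 + 10)**2 = 6**2 = 36)
((-1917 + 1167)*(((736 + 221) - 551) + (-126 - 1*1134)) + 2627)/(l - 4006) = ((-1917 + 1167)*(((736 + 221) - 551) + (-126 - 1*1134)) + 2627)/(36 - 4006) = (-750*((957 - 551) + (-126 - 1134)) + 2627)/(-3970) = (-750*(406 - 1260) + 2627)*(-1/3970) = (-750*(-854) + 2627)*(-1/3970) = (640500 + 2627)*(-1/3970) = 643127*(-1/3970) = -643127/3970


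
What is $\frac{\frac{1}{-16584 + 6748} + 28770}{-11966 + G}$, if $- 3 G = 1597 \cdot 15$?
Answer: $- \frac{282981719}{196238036} \approx -1.442$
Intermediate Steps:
$G = -7985$ ($G = - \frac{1597 \cdot 15}{3} = \left(- \frac{1}{3}\right) 23955 = -7985$)
$\frac{\frac{1}{-16584 + 6748} + 28770}{-11966 + G} = \frac{\frac{1}{-16584 + 6748} + 28770}{-11966 - 7985} = \frac{\frac{1}{-9836} + 28770}{-19951} = \left(- \frac{1}{9836} + 28770\right) \left(- \frac{1}{19951}\right) = \frac{282981719}{9836} \left(- \frac{1}{19951}\right) = - \frac{282981719}{196238036}$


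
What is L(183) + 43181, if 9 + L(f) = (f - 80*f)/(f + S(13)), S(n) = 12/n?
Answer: 34345437/797 ≈ 43093.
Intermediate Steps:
L(f) = -9 - 79*f/(12/13 + f) (L(f) = -9 + (f - 80*f)/(f + 12/13) = -9 + (-79*f)/(f + 12*(1/13)) = -9 + (-79*f)/(f + 12/13) = -9 + (-79*f)/(12/13 + f) = -9 - 79*f/(12/13 + f))
L(183) + 43181 = 4*(-27 - 286*183)/(12 + 13*183) + 43181 = 4*(-27 - 52338)/(12 + 2379) + 43181 = 4*(-52365)/2391 + 43181 = 4*(1/2391)*(-52365) + 43181 = -69820/797 + 43181 = 34345437/797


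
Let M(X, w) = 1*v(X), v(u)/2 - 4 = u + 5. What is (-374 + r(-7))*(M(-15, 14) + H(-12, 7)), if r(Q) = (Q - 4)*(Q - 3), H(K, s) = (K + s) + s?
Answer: 2640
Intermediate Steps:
v(u) = 18 + 2*u (v(u) = 8 + 2*(u + 5) = 8 + 2*(5 + u) = 8 + (10 + 2*u) = 18 + 2*u)
H(K, s) = K + 2*s
r(Q) = (-4 + Q)*(-3 + Q)
M(X, w) = 18 + 2*X (M(X, w) = 1*(18 + 2*X) = 18 + 2*X)
(-374 + r(-7))*(M(-15, 14) + H(-12, 7)) = (-374 + (12 + (-7)**2 - 7*(-7)))*((18 + 2*(-15)) + (-12 + 2*7)) = (-374 + (12 + 49 + 49))*((18 - 30) + (-12 + 14)) = (-374 + 110)*(-12 + 2) = -264*(-10) = 2640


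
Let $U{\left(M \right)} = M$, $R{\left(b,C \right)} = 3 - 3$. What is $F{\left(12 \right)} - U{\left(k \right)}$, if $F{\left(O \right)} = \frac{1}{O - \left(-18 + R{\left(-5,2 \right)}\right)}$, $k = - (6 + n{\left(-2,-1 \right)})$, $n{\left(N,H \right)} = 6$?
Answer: $\frac{361}{30} \approx 12.033$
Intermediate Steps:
$k = -12$ ($k = - (6 + 6) = \left(-1\right) 12 = -12$)
$R{\left(b,C \right)} = 0$ ($R{\left(b,C \right)} = 3 - 3 = 0$)
$F{\left(O \right)} = \frac{1}{18 + O}$ ($F{\left(O \right)} = \frac{1}{O + \left(18 - 0\right)} = \frac{1}{O + \left(18 + 0\right)} = \frac{1}{O + 18} = \frac{1}{18 + O}$)
$F{\left(12 \right)} - U{\left(k \right)} = \frac{1}{18 + 12} - -12 = \frac{1}{30} + 12 = \frac{361}{30}$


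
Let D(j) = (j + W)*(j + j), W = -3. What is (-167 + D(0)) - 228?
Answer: -395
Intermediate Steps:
D(j) = 2*j*(-3 + j) (D(j) = (j - 3)*(j + j) = (-3 + j)*(2*j) = 2*j*(-3 + j))
(-167 + D(0)) - 228 = (-167 + 2*0*(-3 + 0)) - 228 = (-167 + 2*0*(-3)) - 228 = (-167 + 0) - 228 = -167 - 228 = -395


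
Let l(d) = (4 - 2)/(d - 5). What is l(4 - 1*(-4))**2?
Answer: 4/9 ≈ 0.44444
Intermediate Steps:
l(d) = 2/(-5 + d)
l(4 - 1*(-4))**2 = (2/(-5 + (4 - 1*(-4))))**2 = (2/(-5 + (4 + 4)))**2 = (2/(-5 + 8))**2 = (2/3)**2 = 4/9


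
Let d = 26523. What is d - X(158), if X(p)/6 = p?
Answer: 25575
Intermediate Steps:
X(p) = 6*p
d - X(158) = 26523 - 6*158 = 26523 - 1*948 = 26523 - 948 = 25575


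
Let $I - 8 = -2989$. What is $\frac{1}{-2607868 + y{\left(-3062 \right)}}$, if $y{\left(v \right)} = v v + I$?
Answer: $\frac{1}{6764995} \approx 1.4782 \cdot 10^{-7}$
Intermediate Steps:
$I = -2981$ ($I = 8 - 2989 = -2981$)
$y{\left(v \right)} = -2981 + v^{2}$ ($y{\left(v \right)} = v v - 2981 = v^{2} - 2981 = -2981 + v^{2}$)
$\frac{1}{-2607868 + y{\left(-3062 \right)}} = \frac{1}{-2607868 - \left(2981 - \left(-3062\right)^{2}\right)} = \frac{1}{-2607868 + \left(-2981 + 9375844\right)} = \frac{1}{-2607868 + 9372863} = \frac{1}{6764995}$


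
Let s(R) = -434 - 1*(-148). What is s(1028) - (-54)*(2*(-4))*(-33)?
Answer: 13970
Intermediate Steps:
s(R) = -286 (s(R) = -434 + 148 = -286)
s(1028) - (-54)*(2*(-4))*(-33) = -286 - (-54)*(2*(-4))*(-33) = -286 - (-54)*(-8*(-33)) = -286 - (-54)*264 = -286 - 1*(-14256) = -286 + 14256 = 13970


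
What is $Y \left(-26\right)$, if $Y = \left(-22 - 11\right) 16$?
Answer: $13728$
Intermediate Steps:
$Y = -528$ ($Y = \left(-33\right) 16 = -528$)
$Y \left(-26\right) = \left(-528\right) \left(-26\right) = 13728$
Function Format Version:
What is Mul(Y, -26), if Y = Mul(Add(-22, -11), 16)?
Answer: 13728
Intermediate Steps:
Y = -528 (Y = Mul(-33, 16) = -528)
Mul(Y, -26) = Mul(-528, -26) = 13728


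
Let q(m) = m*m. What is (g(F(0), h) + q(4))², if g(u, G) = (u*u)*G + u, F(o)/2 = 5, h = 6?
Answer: 391876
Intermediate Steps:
F(o) = 10 (F(o) = 2*5 = 10)
g(u, G) = u + G*u² (g(u, G) = u²*G + u = G*u² + u = u + G*u²)
q(m) = m²
(g(F(0), h) + q(4))² = (10*(1 + 6*10) + 4²)² = (10*(1 + 60) + 16)² = (10*61 + 16)² = (610 + 16)² = 626² = 391876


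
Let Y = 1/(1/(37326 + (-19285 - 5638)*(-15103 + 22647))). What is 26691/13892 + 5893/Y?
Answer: 2508669992285/1305721485556 ≈ 1.9213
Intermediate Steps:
Y = -187981786 (Y = 1/(1/(37326 - 24923*7544)) = 1/(1/(37326 - 188019112)) = 1/(1/(-187981786)) = 1/(-1/187981786) = -187981786)
26691/13892 + 5893/Y = 26691/13892 + 5893/(-187981786) = 26691*(1/13892) + 5893*(-1/187981786) = 26691/13892 - 5893/187981786 = 2508669992285/1305721485556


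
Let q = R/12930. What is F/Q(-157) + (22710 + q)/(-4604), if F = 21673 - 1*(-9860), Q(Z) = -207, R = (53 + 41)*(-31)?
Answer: -1560333011/9921620 ≈ -157.27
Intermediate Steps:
R = -2914 (R = 94*(-31) = -2914)
F = 31533 (F = 21673 + 9860 = 31533)
q = -1457/6465 (q = -2914/12930 = -2914*1/12930 = -1457/6465 ≈ -0.22537)
F/Q(-157) + (22710 + q)/(-4604) = 31533/(-207) + (22710 - 1457/6465)/(-4604) = 31533*(-1/207) + (146818693/6465)*(-1/4604) = -457/3 - 146818693/29764860 = -1560333011/9921620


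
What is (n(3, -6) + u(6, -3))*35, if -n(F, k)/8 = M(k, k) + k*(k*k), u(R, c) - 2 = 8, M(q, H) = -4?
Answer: 61950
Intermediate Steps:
u(R, c) = 10 (u(R, c) = 2 + 8 = 10)
n(F, k) = 32 - 8*k**3 (n(F, k) = -8*(-4 + k*(k*k)) = -8*(-4 + k*k**2) = -8*(-4 + k**3) = 32 - 8*k**3)
(n(3, -6) + u(6, -3))*35 = ((32 - 8*(-6)**3) + 10)*35 = ((32 - 8*(-216)) + 10)*35 = ((32 + 1728) + 10)*35 = (1760 + 10)*35 = 1770*35 = 61950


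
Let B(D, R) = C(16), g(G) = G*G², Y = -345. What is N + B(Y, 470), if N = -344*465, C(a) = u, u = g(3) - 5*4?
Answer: -159953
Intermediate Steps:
g(G) = G³
u = 7 (u = 3³ - 5*4 = 27 - 20 = 7)
C(a) = 7
B(D, R) = 7
N = -159960
N + B(Y, 470) = -159960 + 7 = -159953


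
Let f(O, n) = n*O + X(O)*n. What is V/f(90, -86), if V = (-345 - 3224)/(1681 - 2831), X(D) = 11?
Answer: -83/232300 ≈ -0.00035730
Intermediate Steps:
f(O, n) = 11*n + O*n (f(O, n) = n*O + 11*n = O*n + 11*n = 11*n + O*n)
V = 3569/1150 (V = -3569/(-1150) = -3569*(-1/1150) = 3569/1150 ≈ 3.1035)
V/f(90, -86) = 3569/(1150*((-86*(11 + 90)))) = 3569/(1150*((-86*101))) = (3569/1150)/(-8686) = (3569/1150)*(-1/8686) = -83/232300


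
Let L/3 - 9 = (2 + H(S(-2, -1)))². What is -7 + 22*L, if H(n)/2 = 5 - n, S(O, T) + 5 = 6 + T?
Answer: 10091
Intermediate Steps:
S(O, T) = 1 + T (S(O, T) = -5 + (6 + T) = 1 + T)
H(n) = 10 - 2*n (H(n) = 2*(5 - n) = 10 - 2*n)
L = 459 (L = 27 + 3*(2 + (10 - 2*(1 - 1)))² = 27 + 3*(2 + (10 - 2*0))² = 27 + 3*(2 + (10 + 0))² = 27 + 3*(2 + 10)² = 27 + 3*12² = 27 + 3*144 = 27 + 432 = 459)
-7 + 22*L = -7 + 22*459 = -7 + 10098 = 10091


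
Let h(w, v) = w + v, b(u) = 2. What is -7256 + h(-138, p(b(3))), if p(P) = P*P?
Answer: -7390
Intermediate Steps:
p(P) = P**2
h(w, v) = v + w
-7256 + h(-138, p(b(3))) = -7256 + (2**2 - 138) = -7256 + (4 - 138) = -7256 - 134 = -7390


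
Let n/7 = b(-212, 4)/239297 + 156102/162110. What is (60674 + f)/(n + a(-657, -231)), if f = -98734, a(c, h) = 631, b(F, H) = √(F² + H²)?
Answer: -2282900416486519218311415350/38252711915504276461913849 + 418854994320551288500*√2810/38252711915504276461913849 ≈ -59.679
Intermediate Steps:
n = 546357/81055 + 28*√2810/239297 (n = 7*(√((-212)² + 4²)/239297 + 156102/162110) = 7*(√(44944 + 16)*(1/239297) + 156102*(1/162110)) = 7*(√44960*(1/239297) + 78051/81055) = 7*((4*√2810)*(1/239297) + 78051/81055) = 7*(4*√2810/239297 + 78051/81055) = 7*(78051/81055 + 4*√2810/239297) = 546357/81055 + 28*√2810/239297 ≈ 6.7468)
(60674 + f)/(n + a(-657, -231)) = (60674 - 98734)/((546357/81055 + 28*√2810/239297) + 631) = -38060/(51692062/81055 + 28*√2810/239297)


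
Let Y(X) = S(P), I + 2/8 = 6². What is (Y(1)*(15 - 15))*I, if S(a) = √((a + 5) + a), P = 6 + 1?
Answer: 0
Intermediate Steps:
P = 7
I = 143/4 (I = -¼ + 6² = -¼ + 36 = 143/4 ≈ 35.750)
S(a) = √(5 + 2*a) (S(a) = √((5 + a) + a) = √(5 + 2*a))
Y(X) = √19 (Y(X) = √(5 + 2*7) = √(5 + 14) = √19)
(Y(1)*(15 - 15))*I = (√19*(15 - 15))*(143/4) = (√19*0)*(143/4) = 0*(143/4) = 0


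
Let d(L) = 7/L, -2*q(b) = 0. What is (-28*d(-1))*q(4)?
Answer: 0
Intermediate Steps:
q(b) = 0 (q(b) = -½*0 = 0)
(-28*d(-1))*q(4) = -196/(-1)*0 = -196*(-1)*0 = -28*(-7)*0 = 196*0 = 0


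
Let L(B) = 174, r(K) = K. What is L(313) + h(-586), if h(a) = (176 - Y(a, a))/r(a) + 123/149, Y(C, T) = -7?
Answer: 15237447/87314 ≈ 174.51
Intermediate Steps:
h(a) = 123/149 + 183/a (h(a) = (176 - 1*(-7))/a + 123/149 = (176 + 7)/a + 123*(1/149) = 183/a + 123/149 = 123/149 + 183/a)
L(313) + h(-586) = 174 + (123/149 + 183/(-586)) = 174 + (123/149 + 183*(-1/586)) = 174 + (123/149 - 183/586) = 174 + 44811/87314 = 15237447/87314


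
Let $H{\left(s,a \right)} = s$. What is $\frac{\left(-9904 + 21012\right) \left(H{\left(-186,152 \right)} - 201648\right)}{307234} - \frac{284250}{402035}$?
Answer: $- \frac{90143857323102}{12351882119} \approx -7298.0$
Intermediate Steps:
$\frac{\left(-9904 + 21012\right) \left(H{\left(-186,152 \right)} - 201648\right)}{307234} - \frac{284250}{402035} = \frac{\left(-9904 + 21012\right) \left(-186 - 201648\right)}{307234} - \frac{284250}{402035} = 11108 \left(-186 - 201648\right) \frac{1}{307234} - \frac{56850}{80407} = 11108 \left(-201834\right) \frac{1}{307234} - \frac{56850}{80407} = \left(-2241972072\right) \frac{1}{307234} - \frac{56850}{80407} = - \frac{1120986036}{153617} - \frac{56850}{80407} = - \frac{90143857323102}{12351882119}$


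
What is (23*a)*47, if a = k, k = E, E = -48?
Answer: -51888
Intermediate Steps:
k = -48
a = -48
(23*a)*47 = (23*(-48))*47 = -1104*47 = -51888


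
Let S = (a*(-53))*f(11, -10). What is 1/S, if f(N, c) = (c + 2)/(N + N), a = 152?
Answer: 11/32224 ≈ 0.00034136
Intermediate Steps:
f(N, c) = (2 + c)/(2*N) (f(N, c) = (2 + c)/((2*N)) = (2 + c)*(1/(2*N)) = (2 + c)/(2*N))
S = 32224/11 (S = (152*(-53))*((½)*(2 - 10)/11) = -4028*(-8)/11 = -8056*(-4/11) = 32224/11 ≈ 2929.5)
1/S = 1/(32224/11) = 11/32224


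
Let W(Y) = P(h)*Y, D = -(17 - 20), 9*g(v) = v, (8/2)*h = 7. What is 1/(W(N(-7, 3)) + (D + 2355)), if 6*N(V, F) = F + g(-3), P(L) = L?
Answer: 9/21229 ≈ 0.00042395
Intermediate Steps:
h = 7/4 (h = (¼)*7 = 7/4 ≈ 1.7500)
g(v) = v/9
N(V, F) = -1/18 + F/6 (N(V, F) = (F + (⅑)*(-3))/6 = (F - ⅓)/6 = (-⅓ + F)/6 = -1/18 + F/6)
D = 3 (D = -1*(-3) = 3)
W(Y) = 7*Y/4
1/(W(N(-7, 3)) + (D + 2355)) = 1/(7*(-1/18 + (⅙)*3)/4 + (3 + 2355)) = 1/(7*(-1/18 + ½)/4 + 2358) = 1/((7/4)*(4/9) + 2358) = 1/(7/9 + 2358) = 1/(21229/9) = 9/21229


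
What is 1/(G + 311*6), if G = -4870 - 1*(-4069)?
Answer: 1/1065 ≈ 0.00093897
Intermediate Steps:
G = -801 (G = -4870 + 4069 = -801)
1/(G + 311*6) = 1/(-801 + 311*6) = 1/(-801 + 1866) = 1/1065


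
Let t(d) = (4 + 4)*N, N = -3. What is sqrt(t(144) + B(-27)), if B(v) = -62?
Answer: I*sqrt(86) ≈ 9.2736*I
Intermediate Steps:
t(d) = -24 (t(d) = (4 + 4)*(-3) = 8*(-3) = -24)
sqrt(t(144) + B(-27)) = sqrt(-24 - 62) = sqrt(-86) = I*sqrt(86)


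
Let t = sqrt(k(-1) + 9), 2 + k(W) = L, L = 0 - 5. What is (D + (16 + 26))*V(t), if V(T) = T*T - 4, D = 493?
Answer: -1070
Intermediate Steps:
L = -5
k(W) = -7 (k(W) = -2 - 5 = -7)
t = sqrt(2) (t = sqrt(-7 + 9) = sqrt(2) ≈ 1.4142)
V(T) = -4 + T**2 (V(T) = T**2 - 4 = -4 + T**2)
(D + (16 + 26))*V(t) = (493 + (16 + 26))*(-4 + (sqrt(2))**2) = (493 + 42)*(-4 + 2) = 535*(-2) = -1070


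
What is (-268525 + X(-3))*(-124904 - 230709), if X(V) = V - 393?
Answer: 95631803573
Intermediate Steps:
X(V) = -393 + V
(-268525 + X(-3))*(-124904 - 230709) = (-268525 + (-393 - 3))*(-124904 - 230709) = (-268525 - 396)*(-355613) = -268921*(-355613) = 95631803573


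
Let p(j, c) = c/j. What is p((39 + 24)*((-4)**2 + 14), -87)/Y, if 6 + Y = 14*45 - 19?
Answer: -29/381150 ≈ -7.6086e-5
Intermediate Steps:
Y = 605 (Y = -6 + (14*45 - 19) = -6 + (630 - 19) = -6 + 611 = 605)
p((39 + 24)*((-4)**2 + 14), -87)/Y = -87*1/((39 + 24)*((-4)**2 + 14))/605 = -87*1/(63*(16 + 14))*(1/605) = -87/(63*30)*(1/605) = -87/1890*(1/605) = -87*1/1890*(1/605) = -29/630*1/605 = -29/381150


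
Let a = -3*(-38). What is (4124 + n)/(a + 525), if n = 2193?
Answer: 6317/639 ≈ 9.8858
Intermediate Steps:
a = 114
(4124 + n)/(a + 525) = (4124 + 2193)/(114 + 525) = 6317/639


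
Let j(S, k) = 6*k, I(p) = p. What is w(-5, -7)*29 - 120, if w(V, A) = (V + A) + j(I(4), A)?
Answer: -1686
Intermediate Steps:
w(V, A) = V + 7*A (w(V, A) = (V + A) + 6*A = (A + V) + 6*A = V + 7*A)
w(-5, -7)*29 - 120 = (-5 + 7*(-7))*29 - 120 = (-5 - 49)*29 - 120 = -54*29 - 120 = -1566 - 120 = -1686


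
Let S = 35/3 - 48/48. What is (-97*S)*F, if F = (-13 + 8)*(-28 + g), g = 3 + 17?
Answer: -124160/3 ≈ -41387.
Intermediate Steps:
g = 20
S = 32/3 (S = 35*(⅓) - 48*1/48 = 35/3 - 1 = 32/3 ≈ 10.667)
F = 40 (F = (-13 + 8)*(-28 + 20) = -5*(-8) = 40)
(-97*S)*F = -97*32/3*40 = -3104/3*40 = -124160/3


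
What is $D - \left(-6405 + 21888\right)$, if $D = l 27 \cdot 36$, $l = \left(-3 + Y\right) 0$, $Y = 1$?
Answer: $-15483$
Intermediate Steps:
$l = 0$ ($l = \left(-3 + 1\right) 0 = \left(-2\right) 0 = 0$)
$D = 0$ ($D = 0 \cdot 27 \cdot 36 = 0 \cdot 36 = 0$)
$D - \left(-6405 + 21888\right) = 0 - \left(-6405 + 21888\right) = 0 - 15483 = -15483$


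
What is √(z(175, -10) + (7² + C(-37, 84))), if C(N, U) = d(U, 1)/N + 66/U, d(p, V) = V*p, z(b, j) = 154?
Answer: √54071430/518 ≈ 14.196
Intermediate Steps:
C(N, U) = 66/U + U/N (C(N, U) = (1*U)/N + 66/U = U/N + 66/U = 66/U + U/N)
√(z(175, -10) + (7² + C(-37, 84))) = √(154 + (7² + (66/84 + 84/(-37)))) = √(154 + (49 + (66*(1/84) + 84*(-1/37)))) = √(154 + (49 + (11/14 - 84/37))) = √(154 + (49 - 769/518)) = √(154 + 24613/518) = √(104385/518) = √54071430/518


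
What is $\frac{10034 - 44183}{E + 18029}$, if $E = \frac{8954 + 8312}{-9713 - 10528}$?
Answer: $- \frac{691209909}{364907723} \approx -1.8942$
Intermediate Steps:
$E = - \frac{17266}{20241}$ ($E = \frac{17266}{-20241} = 17266 \left(- \frac{1}{20241}\right) = - \frac{17266}{20241} \approx -0.85302$)
$\frac{10034 - 44183}{E + 18029} = \frac{10034 - 44183}{- \frac{17266}{20241} + 18029} = - \frac{34149}{\frac{364907723}{20241}} = \left(-34149\right) \frac{20241}{364907723} = - \frac{691209909}{364907723}$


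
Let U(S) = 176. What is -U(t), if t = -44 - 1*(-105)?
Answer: -176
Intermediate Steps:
t = 61 (t = -44 + 105 = 61)
-U(t) = -1*176 = -176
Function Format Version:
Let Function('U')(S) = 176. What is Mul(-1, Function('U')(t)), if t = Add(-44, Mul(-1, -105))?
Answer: -176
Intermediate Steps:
t = 61 (t = Add(-44, 105) = 61)
Mul(-1, Function('U')(t)) = Mul(-1, 176) = -176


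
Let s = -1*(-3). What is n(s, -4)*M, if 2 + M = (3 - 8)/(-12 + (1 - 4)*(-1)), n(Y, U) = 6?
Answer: -26/3 ≈ -8.6667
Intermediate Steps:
s = 3
M = -13/9 (M = -2 + (3 - 8)/(-12 + (1 - 4)*(-1)) = -2 - 5/(-12 - 3*(-1)) = -2 - 5/(-12 + 3) = -2 - 5/(-9) = -2 - 5*(-⅑) = -2 + 5/9 = -13/9 ≈ -1.4444)
n(s, -4)*M = 6*(-13/9) = -26/3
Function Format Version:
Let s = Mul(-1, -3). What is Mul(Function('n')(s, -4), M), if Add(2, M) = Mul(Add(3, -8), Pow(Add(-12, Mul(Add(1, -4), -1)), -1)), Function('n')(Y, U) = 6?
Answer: Rational(-26, 3) ≈ -8.6667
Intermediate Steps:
s = 3
M = Rational(-13, 9) (M = Add(-2, Mul(Add(3, -8), Pow(Add(-12, Mul(Add(1, -4), -1)), -1))) = Add(-2, Mul(-5, Pow(Add(-12, Mul(-3, -1)), -1))) = Add(-2, Mul(-5, Pow(Add(-12, 3), -1))) = Add(-2, Mul(-5, Pow(-9, -1))) = Add(-2, Mul(-5, Rational(-1, 9))) = Add(-2, Rational(5, 9)) = Rational(-13, 9) ≈ -1.4444)
Mul(Function('n')(s, -4), M) = Mul(6, Rational(-13, 9)) = Rational(-26, 3)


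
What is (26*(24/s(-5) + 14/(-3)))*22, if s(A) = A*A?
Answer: -159016/75 ≈ -2120.2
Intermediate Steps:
s(A) = A**2
(26*(24/s(-5) + 14/(-3)))*22 = (26*(24/((-5)**2) + 14/(-3)))*22 = (26*(24/25 + 14*(-1/3)))*22 = (26*(24*(1/25) - 14/3))*22 = (26*(24/25 - 14/3))*22 = (26*(-278/75))*22 = -7228/75*22 = -159016/75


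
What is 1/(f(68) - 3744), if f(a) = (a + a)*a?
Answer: 1/5504 ≈ 0.00018169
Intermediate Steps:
f(a) = 2*a**2 (f(a) = (2*a)*a = 2*a**2)
1/(f(68) - 3744) = 1/(2*68**2 - 3744) = 1/(2*4624 - 3744) = 1/(9248 - 3744) = 1/5504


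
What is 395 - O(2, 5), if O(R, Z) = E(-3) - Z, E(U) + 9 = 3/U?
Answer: 410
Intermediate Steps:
E(U) = -9 + 3/U
O(R, Z) = -10 - Z (O(R, Z) = (-9 + 3/(-3)) - Z = (-9 + 3*(-⅓)) - Z = (-9 - 1) - Z = -10 - Z)
395 - O(2, 5) = 395 - (-10 - 1*5) = 395 - (-10 - 5) = 395 - 1*(-15) = 395 + 15 = 410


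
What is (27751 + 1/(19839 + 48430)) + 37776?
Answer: 4473462764/68269 ≈ 65527.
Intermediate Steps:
(27751 + 1/(19839 + 48430)) + 37776 = (27751 + 1/68269) + 37776 = 1894533020/68269 + 37776 = 4473462764/68269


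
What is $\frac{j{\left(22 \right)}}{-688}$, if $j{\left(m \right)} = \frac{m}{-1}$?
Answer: $\frac{11}{344} \approx 0.031977$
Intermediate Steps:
$j{\left(m \right)} = - m$ ($j{\left(m \right)} = m \left(-1\right) = - m$)
$\frac{j{\left(22 \right)}}{-688} = \frac{\left(-1\right) 22}{-688} = \left(-22\right) \left(- \frac{1}{688}\right) = \frac{11}{344}$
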